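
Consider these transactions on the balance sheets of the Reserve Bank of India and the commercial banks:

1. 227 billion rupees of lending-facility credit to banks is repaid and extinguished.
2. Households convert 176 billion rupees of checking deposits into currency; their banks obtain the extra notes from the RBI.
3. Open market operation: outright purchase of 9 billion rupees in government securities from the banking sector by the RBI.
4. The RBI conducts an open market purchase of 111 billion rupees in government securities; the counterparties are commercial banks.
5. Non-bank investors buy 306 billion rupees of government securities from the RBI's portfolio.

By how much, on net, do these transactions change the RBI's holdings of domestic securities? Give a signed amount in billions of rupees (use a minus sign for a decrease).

Discount-window repayment 227 billion rupees: the RBI's securities portfolio is untouched → 0.
Currency withdrawal 176 billion rupees: the RBI's securities portfolio is untouched → 0.
OMO purchase (from banks) 9 billion rupees: securities added to the RBI's portfolio → +9B.
OMO purchase (from banks) 111 billion rupees: securities added to the RBI's portfolio → +111B.
Asset sale (to non-banks) 306 billion rupees: securities removed from the RBI's portfolio → −306B.
Net: 0 + 0 + 9 + 111 − 306 = -186 billion.

-186 billion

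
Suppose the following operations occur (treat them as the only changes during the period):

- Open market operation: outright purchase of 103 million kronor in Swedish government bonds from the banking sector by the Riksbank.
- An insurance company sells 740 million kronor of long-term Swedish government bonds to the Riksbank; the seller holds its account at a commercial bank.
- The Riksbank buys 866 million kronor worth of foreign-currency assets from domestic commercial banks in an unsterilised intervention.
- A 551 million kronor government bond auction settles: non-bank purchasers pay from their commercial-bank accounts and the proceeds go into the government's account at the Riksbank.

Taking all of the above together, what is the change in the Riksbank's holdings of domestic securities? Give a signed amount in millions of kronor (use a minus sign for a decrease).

OMO purchase (from banks) 103 million kronor: securities added to the Riksbank's portfolio → +103M.
Asset purchase (from non-banks) 740 million kronor: securities added to the Riksbank's portfolio → +740M.
FX purchase 866 million kronor: the Riksbank's securities portfolio is untouched → 0.
Government account inflow 551 million kronor: the Riksbank's securities portfolio is untouched → 0.
Net: 103 + 740 + 0 + 0 = +843 million.

+843 million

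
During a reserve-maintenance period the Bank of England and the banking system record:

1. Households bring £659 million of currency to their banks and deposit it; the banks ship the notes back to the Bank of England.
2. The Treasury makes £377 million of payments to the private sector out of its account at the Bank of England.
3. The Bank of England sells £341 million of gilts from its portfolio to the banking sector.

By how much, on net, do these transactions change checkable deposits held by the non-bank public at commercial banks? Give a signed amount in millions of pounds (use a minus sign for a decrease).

+£1036 million

Currency deposit £659 million: non-bank counterparties' bank balances rise → +£659M.
Government spending £377 million: non-bank counterparties' bank balances rise → +£377M.
OMO sale (to banks) £341 million: the counterparty is a bank, so public deposits are unchanged → 0.
Net: 659 + 377 + 0 = +£1036 million.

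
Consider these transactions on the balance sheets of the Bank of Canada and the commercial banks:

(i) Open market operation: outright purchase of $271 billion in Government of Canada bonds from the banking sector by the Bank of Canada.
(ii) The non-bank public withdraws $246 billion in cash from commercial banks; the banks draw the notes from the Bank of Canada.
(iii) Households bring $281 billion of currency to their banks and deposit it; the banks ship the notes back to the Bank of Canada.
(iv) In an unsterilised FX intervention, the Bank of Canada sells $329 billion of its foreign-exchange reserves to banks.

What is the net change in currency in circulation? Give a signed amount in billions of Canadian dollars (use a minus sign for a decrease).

-$35 billion

Bank of Canada balance sheet:
  Assets:      Securities +$271B, Foreign assets −$329B
  Liabilities: Bank reserves −$23B, Currency in circulation −$35B
So the change in currency in circulation is -$35 billion.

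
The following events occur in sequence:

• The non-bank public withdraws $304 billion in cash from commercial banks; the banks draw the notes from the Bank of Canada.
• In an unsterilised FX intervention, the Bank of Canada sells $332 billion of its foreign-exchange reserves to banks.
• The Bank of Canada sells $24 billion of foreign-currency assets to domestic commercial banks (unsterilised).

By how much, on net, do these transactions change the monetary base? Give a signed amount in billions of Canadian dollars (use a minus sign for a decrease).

Currency withdrawal $304 billion: just a shift between currency and reserves — both are base money → 0.
FX sale $332 billion: Bank of Canada balance sheet contracts → −$332B.
FX sale $24 billion: Bank of Canada balance sheet contracts → −$24B.
Net: 0 − 332 − 24 = -$356 billion.

-$356 billion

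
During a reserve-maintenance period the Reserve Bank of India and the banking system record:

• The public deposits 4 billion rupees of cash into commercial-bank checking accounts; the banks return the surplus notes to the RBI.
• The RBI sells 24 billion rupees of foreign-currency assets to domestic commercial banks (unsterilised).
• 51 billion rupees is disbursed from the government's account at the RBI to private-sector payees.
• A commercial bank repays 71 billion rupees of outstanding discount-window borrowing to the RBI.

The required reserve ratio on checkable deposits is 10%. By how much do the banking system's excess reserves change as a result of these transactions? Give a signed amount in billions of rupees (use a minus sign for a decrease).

Currency deposit 4 billion rupees: reserves +4B, deposits +4B.
FX sale 24 billion rupees: reserves −24B, deposits 0.
Government spending 51 billion rupees: reserves +51B, deposits +51B.
Discount-window repayment 71 billion rupees: reserves −71B, deposits 0.
Totals: Δreserves = −40B, Δdeposits = +55B.
Δrequired reserves = 10% × +55B = +5.5B.
Δexcess reserves = Δreserves − Δrequired = −40B − (+5.5B) = -45.5 billion.

-45.5 billion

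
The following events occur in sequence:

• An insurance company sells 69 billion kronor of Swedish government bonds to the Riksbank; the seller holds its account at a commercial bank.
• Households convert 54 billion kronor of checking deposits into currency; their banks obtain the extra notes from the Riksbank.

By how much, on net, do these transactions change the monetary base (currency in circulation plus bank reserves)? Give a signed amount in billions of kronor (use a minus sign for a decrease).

Asset purchase (from non-banks) 69 billion kronor: Riksbank balance sheet expands → +69B.
Currency withdrawal 54 billion kronor: just a shift between currency and reserves — both are base money → 0.
Net: 69 + 0 = +69 billion.

+69 billion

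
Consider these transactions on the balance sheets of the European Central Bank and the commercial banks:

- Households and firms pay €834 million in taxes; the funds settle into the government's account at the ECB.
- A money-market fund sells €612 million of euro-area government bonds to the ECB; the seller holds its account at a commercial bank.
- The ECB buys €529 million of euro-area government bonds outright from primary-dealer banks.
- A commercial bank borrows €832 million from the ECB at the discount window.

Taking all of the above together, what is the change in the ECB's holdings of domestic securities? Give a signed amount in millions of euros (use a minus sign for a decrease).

Government account inflow €834 million: the ECB's securities portfolio is untouched → 0.
Asset purchase (from non-banks) €612 million: securities added to the ECB's portfolio → +€612M.
OMO purchase (from banks) €529 million: securities added to the ECB's portfolio → +€529M.
Discount-window loan €832 million: the ECB's securities portfolio is untouched → 0.
Net: 0 + 612 + 529 + 0 = +€1141 million.

+€1141 million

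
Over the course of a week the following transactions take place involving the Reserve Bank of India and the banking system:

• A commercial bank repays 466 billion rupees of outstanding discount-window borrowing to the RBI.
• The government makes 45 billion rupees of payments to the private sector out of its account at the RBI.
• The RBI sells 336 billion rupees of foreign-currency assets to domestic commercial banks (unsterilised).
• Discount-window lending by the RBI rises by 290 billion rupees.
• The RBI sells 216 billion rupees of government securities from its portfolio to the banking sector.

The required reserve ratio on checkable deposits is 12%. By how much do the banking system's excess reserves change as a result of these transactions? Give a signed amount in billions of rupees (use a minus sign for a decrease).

-688.4 billion

Discount-window repayment 466 billion rupees: reserves −466B, deposits 0.
Government spending 45 billion rupees: reserves +45B, deposits +45B.
FX sale 336 billion rupees: reserves −336B, deposits 0.
Discount-window loan 290 billion rupees: reserves +290B, deposits 0.
OMO sale (to banks) 216 billion rupees: reserves −216B, deposits 0.
Totals: Δreserves = −683B, Δdeposits = +45B.
Δrequired reserves = 12% × +45B = +5.4B.
Δexcess reserves = Δreserves − Δrequired = −683B − (+5.4B) = -688.4 billion.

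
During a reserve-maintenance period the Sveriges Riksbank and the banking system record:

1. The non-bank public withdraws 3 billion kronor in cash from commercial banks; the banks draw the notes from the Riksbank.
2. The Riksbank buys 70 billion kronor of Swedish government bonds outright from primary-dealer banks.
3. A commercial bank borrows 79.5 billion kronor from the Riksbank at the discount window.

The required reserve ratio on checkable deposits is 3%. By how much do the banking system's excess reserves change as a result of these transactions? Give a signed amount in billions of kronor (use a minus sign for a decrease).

+146.59 billion

Currency withdrawal 3 billion kronor: reserves −3B, deposits −3B.
OMO purchase (from banks) 70 billion kronor: reserves +70B, deposits 0.
Discount-window loan 79.5 billion kronor: reserves +79.5B, deposits 0.
Totals: Δreserves = +146.5B, Δdeposits = −3B.
Δrequired reserves = 3% × −3B = −0.09B.
Δexcess reserves = Δreserves − Δrequired = +146.5B − (−0.09B) = +146.59 billion.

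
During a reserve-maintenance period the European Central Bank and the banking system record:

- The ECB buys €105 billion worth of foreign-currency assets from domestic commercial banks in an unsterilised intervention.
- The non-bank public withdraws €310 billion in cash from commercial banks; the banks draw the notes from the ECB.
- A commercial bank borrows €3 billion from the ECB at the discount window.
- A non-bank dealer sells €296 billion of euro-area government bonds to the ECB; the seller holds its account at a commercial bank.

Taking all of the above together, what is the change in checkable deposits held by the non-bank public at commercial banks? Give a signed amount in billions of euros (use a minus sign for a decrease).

-€14 billion

FX purchase €105 billion: the counterparty is a bank, so public deposits are unchanged → 0.
Currency withdrawal €310 billion: non-bank counterparties' bank balances fall → −€310B.
Discount-window loan €3 billion: the counterparty is a bank, so public deposits are unchanged → 0.
Asset purchase (from non-banks) €296 billion: non-bank counterparties' bank balances rise → +€296B.
Net: 0 − 310 + 0 + 296 = -€14 billion.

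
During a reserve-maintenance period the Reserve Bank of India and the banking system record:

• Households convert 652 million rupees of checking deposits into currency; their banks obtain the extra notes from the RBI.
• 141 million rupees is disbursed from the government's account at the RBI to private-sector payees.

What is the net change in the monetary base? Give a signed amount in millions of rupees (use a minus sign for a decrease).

+141 million

RBI balance sheet:
  Assets:      no change
  Liabilities: Bank reserves −511M, Currency in circulation +652M, Government deposits −141M
Commercial banking system:
  Assets:      Reserves at CB −511M
  Liabilities: Checkable deposits −511M
Monetary base = currency + reserves: +652M + (−511M) = +141 million.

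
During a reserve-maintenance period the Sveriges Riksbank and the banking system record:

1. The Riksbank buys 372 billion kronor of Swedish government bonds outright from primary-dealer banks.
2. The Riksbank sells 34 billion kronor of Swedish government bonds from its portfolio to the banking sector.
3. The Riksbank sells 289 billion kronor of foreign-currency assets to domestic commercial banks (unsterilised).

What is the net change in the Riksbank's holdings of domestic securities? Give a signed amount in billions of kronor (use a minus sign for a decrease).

OMO purchase (from banks) 372 billion kronor: securities added to the Riksbank's portfolio → +372B.
OMO sale (to banks) 34 billion kronor: securities removed from the Riksbank's portfolio → −34B.
FX sale 289 billion kronor: the Riksbank's securities portfolio is untouched → 0.
Net: 372 − 34 + 0 = +338 billion.

+338 billion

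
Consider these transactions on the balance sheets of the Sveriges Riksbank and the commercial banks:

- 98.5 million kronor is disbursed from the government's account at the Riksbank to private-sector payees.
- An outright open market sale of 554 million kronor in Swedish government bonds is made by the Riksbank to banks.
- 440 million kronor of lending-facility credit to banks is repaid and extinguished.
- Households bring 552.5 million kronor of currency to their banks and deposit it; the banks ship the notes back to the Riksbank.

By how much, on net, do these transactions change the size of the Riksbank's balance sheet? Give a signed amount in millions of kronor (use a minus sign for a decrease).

Riksbank balance sheet:
  Assets:      Securities −554M, Loans to banks −440M
  Liabilities: Bank reserves −343M, Currency in circulation −552.5M, Government deposits −98.5M
Change in total Riksbank assets = -994 million.

-994 million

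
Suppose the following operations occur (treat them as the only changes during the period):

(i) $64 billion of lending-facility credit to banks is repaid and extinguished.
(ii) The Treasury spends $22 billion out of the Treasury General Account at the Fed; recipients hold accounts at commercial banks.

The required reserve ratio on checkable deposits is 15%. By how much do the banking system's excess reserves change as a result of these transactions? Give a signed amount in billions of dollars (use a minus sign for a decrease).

Discount-window repayment $64 billion: reserves −$64B, deposits 0.
Government spending $22 billion: reserves +$22B, deposits +$22B.
Totals: Δreserves = −$42B, Δdeposits = +$22B.
Δrequired reserves = 15% × +$22B = +$3.3B.
Δexcess reserves = Δreserves − Δrequired = −$42B − (+$3.3B) = -$45.3 billion.

-$45.3 billion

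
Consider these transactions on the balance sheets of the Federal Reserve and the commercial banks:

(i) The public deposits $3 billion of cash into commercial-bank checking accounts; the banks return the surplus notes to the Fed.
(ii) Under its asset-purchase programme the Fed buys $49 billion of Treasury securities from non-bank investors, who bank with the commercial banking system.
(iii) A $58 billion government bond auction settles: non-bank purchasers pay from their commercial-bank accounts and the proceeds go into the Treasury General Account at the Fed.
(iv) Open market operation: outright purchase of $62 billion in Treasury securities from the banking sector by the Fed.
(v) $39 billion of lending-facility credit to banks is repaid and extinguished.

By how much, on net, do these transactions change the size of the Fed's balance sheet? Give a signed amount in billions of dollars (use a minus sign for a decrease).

+$72 billion

Fed balance sheet:
  Assets:      Securities +$111B, Loans to banks −$39B
  Liabilities: Bank reserves +$17B, Currency in circulation −$3B, Government deposits +$58B
Commercial banking system:
  Assets:      Reserves at CB +$17B, Securities −$62B
  Liabilities: Checkable deposits −$6B, Borrowings from CB −$39B
Change in total Fed assets = +$72 billion.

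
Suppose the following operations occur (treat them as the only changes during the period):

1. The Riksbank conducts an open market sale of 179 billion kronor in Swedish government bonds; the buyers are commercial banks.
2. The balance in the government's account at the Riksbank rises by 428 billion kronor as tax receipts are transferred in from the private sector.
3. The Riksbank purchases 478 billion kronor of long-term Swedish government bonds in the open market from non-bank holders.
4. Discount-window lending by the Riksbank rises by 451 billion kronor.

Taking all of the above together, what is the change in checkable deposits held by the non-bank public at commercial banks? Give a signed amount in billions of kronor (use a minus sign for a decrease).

OMO sale (to banks) 179 billion kronor: the counterparty is a bank, so public deposits are unchanged → 0.
Government account inflow 428 billion kronor: non-bank counterparties' bank balances fall → −428B.
Asset purchase (from non-banks) 478 billion kronor: non-bank counterparties' bank balances rise → +478B.
Discount-window loan 451 billion kronor: the counterparty is a bank, so public deposits are unchanged → 0.
Net: 0 − 428 + 478 + 0 = +50 billion.

+50 billion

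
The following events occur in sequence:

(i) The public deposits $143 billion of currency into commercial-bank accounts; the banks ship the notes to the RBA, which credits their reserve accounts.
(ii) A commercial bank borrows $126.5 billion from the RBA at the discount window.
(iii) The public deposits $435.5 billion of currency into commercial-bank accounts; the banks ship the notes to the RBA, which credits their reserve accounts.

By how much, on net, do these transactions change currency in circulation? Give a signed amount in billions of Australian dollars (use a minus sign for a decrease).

Currency deposit $143 billion: notes return to the central bank → −$143B.
Discount-window loan $126.5 billion: no currency enters or leaves circulation → 0.
Currency deposit $435.5 billion: notes return to the central bank → −$435.5B.
Net: −143 + 0 − 435.5 = -$578.5 billion.

-$578.5 billion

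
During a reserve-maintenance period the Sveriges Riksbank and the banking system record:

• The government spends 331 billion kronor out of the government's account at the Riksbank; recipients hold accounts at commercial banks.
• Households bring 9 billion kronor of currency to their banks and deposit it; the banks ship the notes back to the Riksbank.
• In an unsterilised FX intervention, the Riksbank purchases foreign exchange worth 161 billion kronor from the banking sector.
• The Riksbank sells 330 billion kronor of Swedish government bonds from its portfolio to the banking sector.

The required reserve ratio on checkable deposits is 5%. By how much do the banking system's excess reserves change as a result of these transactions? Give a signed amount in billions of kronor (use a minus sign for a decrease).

Government spending 331 billion kronor: reserves +331B, deposits +331B.
Currency deposit 9 billion kronor: reserves +9B, deposits +9B.
FX purchase 161 billion kronor: reserves +161B, deposits 0.
OMO sale (to banks) 330 billion kronor: reserves −330B, deposits 0.
Totals: Δreserves = +171B, Δdeposits = +340B.
Δrequired reserves = 5% × +340B = +17B.
Δexcess reserves = Δreserves − Δrequired = +171B − (+17B) = +154 billion.

+154 billion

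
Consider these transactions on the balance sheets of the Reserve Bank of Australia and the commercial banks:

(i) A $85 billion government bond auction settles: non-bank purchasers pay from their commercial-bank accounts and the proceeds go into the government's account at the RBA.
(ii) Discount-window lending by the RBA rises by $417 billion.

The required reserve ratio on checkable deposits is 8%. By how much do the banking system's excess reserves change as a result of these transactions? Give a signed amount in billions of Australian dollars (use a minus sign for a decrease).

Government account inflow $85 billion: reserves −$85B, deposits −$85B.
Discount-window loan $417 billion: reserves +$417B, deposits 0.
Totals: Δreserves = +$332B, Δdeposits = −$85B.
Δrequired reserves = 8% × −$85B = −$6.8B.
Δexcess reserves = Δreserves − Δrequired = +$332B − (−$6.8B) = +$338.8 billion.

+$338.8 billion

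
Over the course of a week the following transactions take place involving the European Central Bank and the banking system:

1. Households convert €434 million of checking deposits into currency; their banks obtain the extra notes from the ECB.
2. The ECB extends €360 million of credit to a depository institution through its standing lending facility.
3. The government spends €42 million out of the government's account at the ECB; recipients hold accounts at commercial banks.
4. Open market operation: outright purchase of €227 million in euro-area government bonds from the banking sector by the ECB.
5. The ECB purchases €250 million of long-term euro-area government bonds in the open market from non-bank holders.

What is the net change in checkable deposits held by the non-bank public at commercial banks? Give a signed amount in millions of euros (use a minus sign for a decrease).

ECB balance sheet:
  Assets:      Securities +€477M, Loans to banks +€360M
  Liabilities: Bank reserves +€445M, Currency in circulation +€434M, Government deposits −€42M
Commercial banking system:
  Assets:      Reserves at CB +€445M, Securities −€227M
  Liabilities: Checkable deposits −€142M, Borrowings from CB +€360M
So the change in checkable deposits held by the non-bank public at commercial banks is -€142 million.

-€142 million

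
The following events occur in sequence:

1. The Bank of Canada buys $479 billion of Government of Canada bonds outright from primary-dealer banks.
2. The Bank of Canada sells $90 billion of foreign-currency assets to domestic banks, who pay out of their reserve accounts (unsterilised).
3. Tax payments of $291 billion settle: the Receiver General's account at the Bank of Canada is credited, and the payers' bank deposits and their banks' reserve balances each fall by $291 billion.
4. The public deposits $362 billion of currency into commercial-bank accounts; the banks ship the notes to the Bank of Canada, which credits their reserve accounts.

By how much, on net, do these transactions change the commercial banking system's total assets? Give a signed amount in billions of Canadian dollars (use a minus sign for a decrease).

+$71 billion

OMO purchase (from banks) $479 billion: just an asset swap on bank balance sheets → 0.
FX sale $90 billion: just an asset swap on bank balance sheets → 0.
Government account inflow $291 billion: bank balance sheets shrink → −$291B.
Currency deposit $362 billion: bank balance sheets expand → +$362B.
Net: 0 + 0 − 291 + 362 = +$71 billion.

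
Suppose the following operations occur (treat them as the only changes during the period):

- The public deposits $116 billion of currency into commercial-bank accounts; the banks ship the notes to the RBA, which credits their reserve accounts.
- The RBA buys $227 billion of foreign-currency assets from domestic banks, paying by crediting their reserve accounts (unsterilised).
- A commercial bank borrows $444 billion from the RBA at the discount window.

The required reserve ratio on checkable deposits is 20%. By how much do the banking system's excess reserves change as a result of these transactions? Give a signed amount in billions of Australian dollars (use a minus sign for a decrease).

+$763.8 billion

Currency deposit $116 billion: reserves +$116B, deposits +$116B.
FX purchase $227 billion: reserves +$227B, deposits 0.
Discount-window loan $444 billion: reserves +$444B, deposits 0.
Totals: Δreserves = +$787B, Δdeposits = +$116B.
Δrequired reserves = 20% × +$116B = +$23.2B.
Δexcess reserves = Δreserves − Δrequired = +$787B − (+$23.2B) = +$763.8 billion.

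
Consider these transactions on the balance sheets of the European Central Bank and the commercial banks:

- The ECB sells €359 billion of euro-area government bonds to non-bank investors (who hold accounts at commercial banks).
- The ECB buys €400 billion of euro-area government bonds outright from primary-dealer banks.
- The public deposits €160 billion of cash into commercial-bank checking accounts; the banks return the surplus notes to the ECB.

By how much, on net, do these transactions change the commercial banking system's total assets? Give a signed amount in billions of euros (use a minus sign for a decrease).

-€199 billion

Asset sale (to non-banks) €359 billion: bank balance sheets shrink → −€359B.
OMO purchase (from banks) €400 billion: just an asset swap on bank balance sheets → 0.
Currency deposit €160 billion: bank balance sheets expand → +€160B.
Net: −359 + 0 + 160 = -€199 billion.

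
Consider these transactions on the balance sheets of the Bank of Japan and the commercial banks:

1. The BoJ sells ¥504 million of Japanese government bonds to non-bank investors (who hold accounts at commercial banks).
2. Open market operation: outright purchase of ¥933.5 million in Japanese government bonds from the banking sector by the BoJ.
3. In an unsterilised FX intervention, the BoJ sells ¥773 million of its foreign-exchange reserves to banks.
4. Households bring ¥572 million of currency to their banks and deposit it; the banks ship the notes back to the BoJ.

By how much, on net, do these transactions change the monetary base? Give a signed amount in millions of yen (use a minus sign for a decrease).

-¥343.5 million

Asset sale (to non-banks) ¥504 million: BoJ balance sheet contracts → −¥504M.
OMO purchase (from banks) ¥933.5 million: BoJ balance sheet expands → +¥933.5M.
FX sale ¥773 million: BoJ balance sheet contracts → −¥773M.
Currency deposit ¥572 million: just a shift between currency and reserves — both are base money → 0.
Net: −504 + 933.5 − 773 + 0 = -¥343.5 million.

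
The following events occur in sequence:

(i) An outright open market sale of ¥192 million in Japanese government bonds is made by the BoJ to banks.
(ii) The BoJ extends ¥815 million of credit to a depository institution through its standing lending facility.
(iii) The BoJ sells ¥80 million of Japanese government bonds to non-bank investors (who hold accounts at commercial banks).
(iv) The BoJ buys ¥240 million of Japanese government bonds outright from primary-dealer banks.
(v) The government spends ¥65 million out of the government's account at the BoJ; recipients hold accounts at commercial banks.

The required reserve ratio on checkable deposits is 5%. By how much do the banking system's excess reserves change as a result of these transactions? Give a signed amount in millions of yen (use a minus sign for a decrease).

OMO sale (to banks) ¥192 million: reserves −¥192M, deposits 0.
Discount-window loan ¥815 million: reserves +¥815M, deposits 0.
Asset sale (to non-banks) ¥80 million: reserves −¥80M, deposits −¥80M.
OMO purchase (from banks) ¥240 million: reserves +¥240M, deposits 0.
Government spending ¥65 million: reserves +¥65M, deposits +¥65M.
Totals: Δreserves = +¥848M, Δdeposits = −¥15M.
Δrequired reserves = 5% × −¥15M = −¥0.75M.
Δexcess reserves = Δreserves − Δrequired = +¥848M − (−¥0.75M) = +¥848.75 million.

+¥848.75 million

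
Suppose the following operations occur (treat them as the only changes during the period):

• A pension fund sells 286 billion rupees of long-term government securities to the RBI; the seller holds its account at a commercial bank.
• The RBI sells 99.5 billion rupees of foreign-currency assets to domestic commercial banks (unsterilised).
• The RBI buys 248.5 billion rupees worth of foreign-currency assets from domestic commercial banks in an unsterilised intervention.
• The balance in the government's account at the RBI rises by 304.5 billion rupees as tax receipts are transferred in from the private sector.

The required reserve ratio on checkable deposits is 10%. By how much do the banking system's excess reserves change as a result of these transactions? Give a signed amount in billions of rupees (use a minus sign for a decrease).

Asset purchase (from non-banks) 286 billion rupees: reserves +286B, deposits +286B.
FX sale 99.5 billion rupees: reserves −99.5B, deposits 0.
FX purchase 248.5 billion rupees: reserves +248.5B, deposits 0.
Government account inflow 304.5 billion rupees: reserves −304.5B, deposits −304.5B.
Totals: Δreserves = +130.5B, Δdeposits = −18.5B.
Δrequired reserves = 10% × −18.5B = −1.85B.
Δexcess reserves = Δreserves − Δrequired = +130.5B − (−1.85B) = +132.35 billion.

+132.35 billion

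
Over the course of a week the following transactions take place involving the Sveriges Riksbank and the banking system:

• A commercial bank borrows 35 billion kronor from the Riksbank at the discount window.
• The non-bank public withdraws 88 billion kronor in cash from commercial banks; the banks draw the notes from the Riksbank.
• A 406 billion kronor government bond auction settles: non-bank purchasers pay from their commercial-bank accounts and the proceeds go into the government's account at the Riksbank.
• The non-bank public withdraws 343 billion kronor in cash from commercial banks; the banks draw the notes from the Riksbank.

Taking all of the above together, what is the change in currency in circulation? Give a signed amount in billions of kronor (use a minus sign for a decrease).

Discount-window loan 35 billion kronor: no currency enters or leaves circulation → 0.
Currency withdrawal 88 billion kronor: notes leave the central bank → +88B.
Government account inflow 406 billion kronor: no currency enters or leaves circulation → 0.
Currency withdrawal 343 billion kronor: notes leave the central bank → +343B.
Net: 0 + 88 + 0 + 343 = +431 billion.

+431 billion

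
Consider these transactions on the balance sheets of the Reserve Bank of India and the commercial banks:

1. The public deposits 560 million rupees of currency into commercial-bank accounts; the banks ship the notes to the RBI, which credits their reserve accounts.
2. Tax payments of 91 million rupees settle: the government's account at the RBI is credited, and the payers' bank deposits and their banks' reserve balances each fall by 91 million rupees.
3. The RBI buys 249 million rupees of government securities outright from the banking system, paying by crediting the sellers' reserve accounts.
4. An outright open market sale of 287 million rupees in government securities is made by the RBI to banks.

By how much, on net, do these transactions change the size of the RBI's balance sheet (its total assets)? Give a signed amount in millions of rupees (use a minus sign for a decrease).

-38 million

RBI balance sheet:
  Assets:      Securities −38M
  Liabilities: Bank reserves +431M, Currency in circulation −560M, Government deposits +91M
Change in total RBI assets = -38 million.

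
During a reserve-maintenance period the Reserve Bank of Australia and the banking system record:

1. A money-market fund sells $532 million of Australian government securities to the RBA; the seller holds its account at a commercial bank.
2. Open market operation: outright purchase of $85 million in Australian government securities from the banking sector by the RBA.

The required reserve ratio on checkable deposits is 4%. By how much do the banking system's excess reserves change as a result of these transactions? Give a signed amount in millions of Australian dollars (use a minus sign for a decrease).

Asset purchase (from non-banks) $532 million: reserves +$532M, deposits +$532M.
OMO purchase (from banks) $85 million: reserves +$85M, deposits 0.
Totals: Δreserves = +$617M, Δdeposits = +$532M.
Δrequired reserves = 4% × +$532M = +$21.28M.
Δexcess reserves = Δreserves − Δrequired = +$617M − (+$21.28M) = +$595.72 million.

+$595.72 million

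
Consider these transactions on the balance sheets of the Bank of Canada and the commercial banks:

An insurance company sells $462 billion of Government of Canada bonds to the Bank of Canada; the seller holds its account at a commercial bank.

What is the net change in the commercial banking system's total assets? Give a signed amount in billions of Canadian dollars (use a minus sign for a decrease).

+$462 billion

Asset purchase (from non-banks) $462 billion: bank balance sheets expand → +$462B.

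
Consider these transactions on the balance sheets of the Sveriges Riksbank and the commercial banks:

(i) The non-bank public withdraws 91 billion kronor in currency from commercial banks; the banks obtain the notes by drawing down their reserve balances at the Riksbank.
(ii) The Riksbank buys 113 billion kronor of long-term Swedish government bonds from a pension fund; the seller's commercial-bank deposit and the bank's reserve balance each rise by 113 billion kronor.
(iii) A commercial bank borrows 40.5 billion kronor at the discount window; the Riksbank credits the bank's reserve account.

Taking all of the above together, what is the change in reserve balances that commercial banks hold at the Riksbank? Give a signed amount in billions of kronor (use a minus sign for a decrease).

+62.5 billion

Riksbank balance sheet:
  Assets:      Securities +113B, Loans to banks +40.5B
  Liabilities: Bank reserves +62.5B, Currency in circulation +91B
Commercial banking system:
  Assets:      Reserves at CB +62.5B
  Liabilities: Checkable deposits +22B, Borrowings from CB +40.5B
So the change in reserve balances that commercial banks hold at the Riksbank is +62.5 billion.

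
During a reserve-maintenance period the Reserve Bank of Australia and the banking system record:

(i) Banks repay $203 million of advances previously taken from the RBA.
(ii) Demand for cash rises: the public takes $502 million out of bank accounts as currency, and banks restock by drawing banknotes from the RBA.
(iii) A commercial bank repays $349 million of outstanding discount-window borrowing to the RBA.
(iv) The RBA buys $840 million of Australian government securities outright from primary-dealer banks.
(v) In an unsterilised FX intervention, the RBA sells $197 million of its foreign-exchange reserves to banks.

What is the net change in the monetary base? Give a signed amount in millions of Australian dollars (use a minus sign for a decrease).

Discount-window repayment $203 million: RBA balance sheet contracts → −$203M.
Currency withdrawal $502 million: just a shift between currency and reserves — both are base money → 0.
Discount-window repayment $349 million: RBA balance sheet contracts → −$349M.
OMO purchase (from banks) $840 million: RBA balance sheet expands → +$840M.
FX sale $197 million: RBA balance sheet contracts → −$197M.
Net: −203 + 0 − 349 + 840 − 197 = +$91 million.

+$91 million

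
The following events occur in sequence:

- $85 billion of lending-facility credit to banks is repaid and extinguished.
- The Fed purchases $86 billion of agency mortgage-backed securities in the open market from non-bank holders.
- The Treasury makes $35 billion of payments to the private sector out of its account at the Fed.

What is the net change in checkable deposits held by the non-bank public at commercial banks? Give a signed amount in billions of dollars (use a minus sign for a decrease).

+$121 billion

Fed balance sheet:
  Assets:      Securities +$86B, Loans to banks −$85B
  Liabilities: Bank reserves +$36B, Government deposits −$35B
Commercial banking system:
  Assets:      Reserves at CB +$36B
  Liabilities: Checkable deposits +$121B, Borrowings from CB −$85B
So the change in checkable deposits held by the non-bank public at commercial banks is +$121 billion.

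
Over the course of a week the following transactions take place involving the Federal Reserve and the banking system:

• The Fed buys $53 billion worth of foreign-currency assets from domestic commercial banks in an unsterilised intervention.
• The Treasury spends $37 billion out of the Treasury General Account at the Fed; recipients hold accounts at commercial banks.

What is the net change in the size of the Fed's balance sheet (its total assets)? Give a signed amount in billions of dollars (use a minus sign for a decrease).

Fed balance sheet:
  Assets:      Foreign assets +$53B
  Liabilities: Bank reserves +$90B, Government deposits −$37B
Commercial banking system:
  Assets:      Reserves at CB +$90B, Foreign assets −$53B
  Liabilities: Checkable deposits +$37B
Change in total Fed assets = +$53 billion.

+$53 billion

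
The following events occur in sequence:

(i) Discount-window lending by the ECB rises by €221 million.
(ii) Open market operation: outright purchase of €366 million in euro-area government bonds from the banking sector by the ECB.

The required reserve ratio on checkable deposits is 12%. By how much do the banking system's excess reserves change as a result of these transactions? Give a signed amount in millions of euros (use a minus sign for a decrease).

+€587 million

Discount-window loan €221 million: reserves +€221M, deposits 0.
OMO purchase (from banks) €366 million: reserves +€366M, deposits 0.
Totals: Δreserves = +€587M, Δdeposits = 0.
Δrequired reserves = 12% × 0 = 0.
Δexcess reserves = Δreserves − Δrequired = +€587M − (0) = +€587 million.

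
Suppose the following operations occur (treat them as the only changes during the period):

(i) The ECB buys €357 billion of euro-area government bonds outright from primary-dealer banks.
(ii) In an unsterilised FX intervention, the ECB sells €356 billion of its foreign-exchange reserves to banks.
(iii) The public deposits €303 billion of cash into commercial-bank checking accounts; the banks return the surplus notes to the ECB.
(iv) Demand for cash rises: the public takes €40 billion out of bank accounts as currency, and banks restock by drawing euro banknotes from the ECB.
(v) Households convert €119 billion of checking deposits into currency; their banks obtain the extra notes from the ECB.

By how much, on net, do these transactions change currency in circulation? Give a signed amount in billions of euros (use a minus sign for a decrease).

OMO purchase (from banks) €357 billion: no currency enters or leaves circulation → 0.
FX sale €356 billion: no currency enters or leaves circulation → 0.
Currency deposit €303 billion: notes return to the central bank → −€303B.
Currency withdrawal €40 billion: notes leave the central bank → +€40B.
Currency withdrawal €119 billion: notes leave the central bank → +€119B.
Net: 0 + 0 − 303 + 40 + 119 = -€144 billion.

-€144 billion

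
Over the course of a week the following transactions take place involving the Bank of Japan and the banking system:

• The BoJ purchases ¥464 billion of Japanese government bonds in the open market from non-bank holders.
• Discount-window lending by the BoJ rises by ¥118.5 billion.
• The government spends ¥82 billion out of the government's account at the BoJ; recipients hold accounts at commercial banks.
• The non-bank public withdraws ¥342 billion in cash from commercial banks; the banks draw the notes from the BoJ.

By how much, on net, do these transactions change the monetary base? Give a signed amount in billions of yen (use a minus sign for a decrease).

+¥664.5 billion

Asset purchase (from non-banks) ¥464 billion: BoJ balance sheet expands → +¥464B.
Discount-window loan ¥118.5 billion: BoJ balance sheet expands → +¥118.5B.
Government spending ¥82 billion: a non-base liability converts back to reserves → +¥82B.
Currency withdrawal ¥342 billion: just a shift between currency and reserves — both are base money → 0.
Net: 464 + 118.5 + 82 + 0 = +¥664.5 billion.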